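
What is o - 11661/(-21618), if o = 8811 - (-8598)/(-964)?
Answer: 7643517688/868323 ≈ 8802.6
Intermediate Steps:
o = 4242603/482 (o = 8811 - (-8598)*(-1)/964 = 8811 - 1*4299/482 = 8811 - 4299/482 = 4242603/482 ≈ 8802.1)
o - 11661/(-21618) = 4242603/482 - 11661/(-21618) = 4242603/482 - 11661*(-1)/21618 = 4242603/482 - 1*(-3887/7206) = 4242603/482 + 3887/7206 = 7643517688/868323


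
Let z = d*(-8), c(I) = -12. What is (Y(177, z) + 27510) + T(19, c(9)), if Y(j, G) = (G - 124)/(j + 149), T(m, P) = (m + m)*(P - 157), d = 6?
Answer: 3437258/163 ≈ 21087.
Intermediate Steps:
T(m, P) = 2*m*(-157 + P) (T(m, P) = (2*m)*(-157 + P) = 2*m*(-157 + P))
z = -48 (z = 6*(-8) = -48)
Y(j, G) = (-124 + G)/(149 + j)
(Y(177, z) + 27510) + T(19, c(9)) = ((-124 - 48)/(149 + 177) + 27510) + 2*19*(-157 - 12) = (-172/326 + 27510) + 2*19*(-169) = ((1/326)*(-172) + 27510) - 6422 = (-86/163 + 27510) - 6422 = 4484044/163 - 6422 = 3437258/163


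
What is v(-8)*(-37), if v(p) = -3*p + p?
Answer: -592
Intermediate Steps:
v(p) = -2*p
v(-8)*(-37) = -2*(-8)*(-37) = 16*(-37) = -592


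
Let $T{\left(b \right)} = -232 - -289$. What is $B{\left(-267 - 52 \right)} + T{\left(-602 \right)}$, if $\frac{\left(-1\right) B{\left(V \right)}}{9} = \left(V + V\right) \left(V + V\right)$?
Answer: $-3663339$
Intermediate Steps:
$B{\left(V \right)} = - 36 V^{2}$ ($B{\left(V \right)} = - 9 \left(V + V\right) \left(V + V\right) = - 9 \cdot 2 V 2 V = - 9 \cdot 4 V^{2} = - 36 V^{2}$)
$T{\left(b \right)} = 57$ ($T{\left(b \right)} = -232 + 289 = 57$)
$B{\left(-267 - 52 \right)} + T{\left(-602 \right)} = - 36 \left(-267 - 52\right)^{2} + 57 = - 36 \left(-319\right)^{2} + 57 = \left(-36\right) 101761 + 57 = -3663396 + 57 = -3663339$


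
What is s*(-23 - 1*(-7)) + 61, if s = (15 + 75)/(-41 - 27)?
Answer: 1397/17 ≈ 82.177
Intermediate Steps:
s = -45/34 (s = 90/(-68) = 90*(-1/68) = -45/34 ≈ -1.3235)
s*(-23 - 1*(-7)) + 61 = -45*(-23 - 1*(-7))/34 + 61 = -45*(-23 + 7)/34 + 61 = -45/34*(-16) + 61 = 360/17 + 61 = 1397/17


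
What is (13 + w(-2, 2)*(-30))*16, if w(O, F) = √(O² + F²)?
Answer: 208 - 960*√2 ≈ -1149.6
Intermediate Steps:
w(O, F) = √(F² + O²)
(13 + w(-2, 2)*(-30))*16 = (13 + √(2² + (-2)²)*(-30))*16 = (13 + √(4 + 4)*(-30))*16 = (13 + √8*(-30))*16 = (13 + (2*√2)*(-30))*16 = (13 - 60*√2)*16 = 208 - 960*√2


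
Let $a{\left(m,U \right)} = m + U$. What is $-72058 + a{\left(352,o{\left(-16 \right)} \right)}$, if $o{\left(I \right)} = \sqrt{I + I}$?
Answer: $-71706 + 4 i \sqrt{2} \approx -71706.0 + 5.6569 i$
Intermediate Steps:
$o{\left(I \right)} = \sqrt{2} \sqrt{I}$ ($o{\left(I \right)} = \sqrt{2 I} = \sqrt{2} \sqrt{I}$)
$a{\left(m,U \right)} = U + m$
$-72058 + a{\left(352,o{\left(-16 \right)} \right)} = -72058 + \left(\sqrt{2} \sqrt{-16} + 352\right) = -72058 + \left(\sqrt{2} \cdot 4 i + 352\right) = -72058 + \left(4 i \sqrt{2} + 352\right) = -72058 + \left(352 + 4 i \sqrt{2}\right) = -71706 + 4 i \sqrt{2}$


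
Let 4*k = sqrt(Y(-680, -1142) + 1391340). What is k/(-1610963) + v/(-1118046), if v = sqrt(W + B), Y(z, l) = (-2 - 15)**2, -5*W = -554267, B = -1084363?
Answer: -sqrt(1391629)/6443852 - I*sqrt(6084435)/2795115 ≈ -0.00018307 - 0.00088249*I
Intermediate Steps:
W = 554267/5 (W = -1/5*(-554267) = 554267/5 ≈ 1.1085e+5)
Y(z, l) = 289 (Y(z, l) = (-17)**2 = 289)
v = 2*I*sqrt(6084435)/5 (v = sqrt(554267/5 - 1084363) = sqrt(-4867548/5) = 2*I*sqrt(6084435)/5 ≈ 986.67*I)
k = sqrt(1391629)/4 (k = sqrt(289 + 1391340)/4 = sqrt(1391629)/4 ≈ 294.92)
k/(-1610963) + v/(-1118046) = (sqrt(1391629)/4)/(-1610963) + (2*I*sqrt(6084435)/5)/(-1118046) = (sqrt(1391629)/4)*(-1/1610963) + (2*I*sqrt(6084435)/5)*(-1/1118046) = -sqrt(1391629)/6443852 - I*sqrt(6084435)/2795115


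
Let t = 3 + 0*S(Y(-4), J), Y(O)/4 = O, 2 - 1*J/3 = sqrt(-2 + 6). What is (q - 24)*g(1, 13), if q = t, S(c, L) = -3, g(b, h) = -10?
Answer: 210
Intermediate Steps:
J = 0 (J = 6 - 3*sqrt(-2 + 6) = 6 - 3*sqrt(4) = 6 - 3*2 = 6 - 6 = 0)
Y(O) = 4*O
t = 3 (t = 3 + 0*(-3) = 3 + 0 = 3)
q = 3
(q - 24)*g(1, 13) = (3 - 24)*(-10) = -21*(-10) = 210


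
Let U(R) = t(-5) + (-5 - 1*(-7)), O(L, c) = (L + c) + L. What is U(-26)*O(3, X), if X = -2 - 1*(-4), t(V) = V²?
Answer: 216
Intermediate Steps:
X = 2 (X = -2 + 4 = 2)
O(L, c) = c + 2*L
U(R) = 27 (U(R) = (-5)² + (-5 - 1*(-7)) = 25 + (-5 + 7) = 25 + 2 = 27)
U(-26)*O(3, X) = 27*(2 + 2*3) = 27*(2 + 6) = 27*8 = 216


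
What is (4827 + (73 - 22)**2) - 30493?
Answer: -23065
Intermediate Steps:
(4827 + (73 - 22)**2) - 30493 = (4827 + 51**2) - 30493 = (4827 + 2601) - 30493 = 7428 - 30493 = -23065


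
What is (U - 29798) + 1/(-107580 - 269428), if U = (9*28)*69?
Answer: -4678669281/377008 ≈ -12410.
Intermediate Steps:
U = 17388 (U = 252*69 = 17388)
(U - 29798) + 1/(-107580 - 269428) = (17388 - 29798) + 1/(-107580 - 269428) = -12410 + 1/(-377008) = -12410 - 1/377008 = -4678669281/377008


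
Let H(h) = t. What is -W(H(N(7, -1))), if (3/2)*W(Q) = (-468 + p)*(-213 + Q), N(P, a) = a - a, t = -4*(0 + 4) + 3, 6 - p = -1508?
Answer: 472792/3 ≈ 1.5760e+5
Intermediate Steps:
p = 1514 (p = 6 - 1*(-1508) = 6 + 1508 = 1514)
t = -13 (t = -4*4 + 3 = -16 + 3 = -13)
N(P, a) = 0
H(h) = -13
W(Q) = -148532 + 2092*Q/3 (W(Q) = 2*((-468 + 1514)*(-213 + Q))/3 = 2*(1046*(-213 + Q))/3 = 2*(-222798 + 1046*Q)/3 = -148532 + 2092*Q/3)
-W(H(N(7, -1))) = -(-148532 + (2092/3)*(-13)) = -(-148532 - 27196/3) = -1*(-472792/3) = 472792/3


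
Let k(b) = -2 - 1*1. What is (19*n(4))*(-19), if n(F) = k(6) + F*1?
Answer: -361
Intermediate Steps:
k(b) = -3 (k(b) = -2 - 1 = -3)
n(F) = -3 + F (n(F) = -3 + F*1 = -3 + F)
(19*n(4))*(-19) = (19*(-3 + 4))*(-19) = (19*1)*(-19) = 19*(-19) = -361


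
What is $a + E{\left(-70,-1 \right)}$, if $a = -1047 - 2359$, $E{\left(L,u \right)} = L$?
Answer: $-3476$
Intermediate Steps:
$a = -3406$ ($a = -1047 - 2359 = -3406$)
$a + E{\left(-70,-1 \right)} = -3406 - 70 = -3476$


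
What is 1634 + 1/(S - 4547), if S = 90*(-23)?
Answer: 10812177/6617 ≈ 1634.0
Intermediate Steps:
S = -2070
1634 + 1/(S - 4547) = 1634 + 1/(-2070 - 4547) = 1634 + 1/(-6617) = 1634 - 1/6617 = 10812177/6617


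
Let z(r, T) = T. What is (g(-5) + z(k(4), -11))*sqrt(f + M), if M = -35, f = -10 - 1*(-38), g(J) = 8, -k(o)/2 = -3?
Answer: -3*I*sqrt(7) ≈ -7.9373*I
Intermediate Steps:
k(o) = 6 (k(o) = -2*(-3) = 6)
f = 28 (f = -10 + 38 = 28)
(g(-5) + z(k(4), -11))*sqrt(f + M) = (8 - 11)*sqrt(28 - 35) = -3*I*sqrt(7)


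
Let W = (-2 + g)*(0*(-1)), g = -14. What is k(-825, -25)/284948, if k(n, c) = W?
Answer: 0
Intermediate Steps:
W = 0 (W = (-2 - 14)*(0*(-1)) = -16*0 = 0)
k(n, c) = 0
k(-825, -25)/284948 = 0/284948 = 0*(1/284948) = 0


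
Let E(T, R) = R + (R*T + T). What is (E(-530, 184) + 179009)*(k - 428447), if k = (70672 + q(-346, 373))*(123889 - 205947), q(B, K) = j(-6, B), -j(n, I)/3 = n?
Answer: -470719344337781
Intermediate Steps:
j(n, I) = -3*n
q(B, K) = 18 (q(B, K) = -3*(-6) = 18)
k = -5800680020 (k = (70672 + 18)*(123889 - 205947) = 70690*(-82058) = -5800680020)
E(T, R) = R + T + R*T (E(T, R) = R + (T + R*T) = R + T + R*T)
(E(-530, 184) + 179009)*(k - 428447) = ((184 - 530 + 184*(-530)) + 179009)*(-5800680020 - 428447) = ((184 - 530 - 97520) + 179009)*(-5801108467) = (-97866 + 179009)*(-5801108467) = 81143*(-5801108467) = -470719344337781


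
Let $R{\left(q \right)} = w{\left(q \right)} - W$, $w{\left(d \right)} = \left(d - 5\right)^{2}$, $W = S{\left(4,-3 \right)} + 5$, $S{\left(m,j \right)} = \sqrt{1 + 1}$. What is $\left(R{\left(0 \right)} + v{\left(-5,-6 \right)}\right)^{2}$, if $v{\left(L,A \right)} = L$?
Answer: $\left(-15 + \sqrt{2}\right)^{2} \approx 184.57$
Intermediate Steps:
$S{\left(m,j \right)} = \sqrt{2}$
$W = 5 + \sqrt{2}$ ($W = \sqrt{2} + 5 = 5 + \sqrt{2} \approx 6.4142$)
$w{\left(d \right)} = \left(-5 + d\right)^{2}$
$R{\left(q \right)} = -5 + \left(-5 + q\right)^{2} - \sqrt{2}$ ($R{\left(q \right)} = \left(-5 + q\right)^{2} - \left(5 + \sqrt{2}\right) = -5 + \left(-5 + q\right)^{2} - \sqrt{2}$)
$\left(R{\left(0 \right)} + v{\left(-5,-6 \right)}\right)^{2} = \left(\left(-5 + \left(-5 + 0\right)^{2} - \sqrt{2}\right) - 5\right)^{2} = \left(\left(-5 + \left(-5\right)^{2} - \sqrt{2}\right) - 5\right)^{2} = \left(\left(-5 + 25 - \sqrt{2}\right) - 5\right)^{2} = \left(\left(20 - \sqrt{2}\right) - 5\right)^{2} = \left(15 - \sqrt{2}\right)^{2}$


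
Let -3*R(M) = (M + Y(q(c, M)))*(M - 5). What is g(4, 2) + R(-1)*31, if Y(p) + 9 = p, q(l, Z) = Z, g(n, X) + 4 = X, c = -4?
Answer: -684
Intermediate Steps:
g(n, X) = -4 + X
Y(p) = -9 + p
R(M) = -(-9 + 2*M)*(-5 + M)/3 (R(M) = -(M + (-9 + M))*(M - 5)/3 = -(-9 + 2*M)*(-5 + M)/3)
g(4, 2) + R(-1)*31 = (-4 + 2) + (-15 - ⅔*(-1)² + (19/3)*(-1))*31 = -2 + (-15 - ⅔*1 - 19/3)*31 = -2 + (-15 - ⅔ - 19/3)*31 = -2 - 22*31 = -2 - 682 = -684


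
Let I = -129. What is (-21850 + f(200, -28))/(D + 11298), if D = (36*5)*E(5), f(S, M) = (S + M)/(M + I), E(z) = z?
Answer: -1715311/957543 ≈ -1.7914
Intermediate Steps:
f(S, M) = (M + S)/(-129 + M) (f(S, M) = (S + M)/(M - 129) = (M + S)/(-129 + M))
D = 900 (D = (36*5)*5 = 180*5 = 900)
(-21850 + f(200, -28))/(D + 11298) = (-21850 + (-28 + 200)/(-129 - 28))/(900 + 11298) = (-21850 + 172/(-157))/12198 = (-21850 - 1/157*172)*(1/12198) = (-21850 - 172/157)*(1/12198) = -3430622/157*1/12198 = -1715311/957543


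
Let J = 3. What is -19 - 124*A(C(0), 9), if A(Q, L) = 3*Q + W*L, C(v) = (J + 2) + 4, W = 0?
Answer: -3367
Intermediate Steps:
C(v) = 9 (C(v) = (3 + 2) + 4 = 5 + 4 = 9)
A(Q, L) = 3*Q (A(Q, L) = 3*Q + 0*L = 3*Q + 0 = 3*Q)
-19 - 124*A(C(0), 9) = -19 - 372*9 = -19 - 124*27 = -19 - 3348 = -3367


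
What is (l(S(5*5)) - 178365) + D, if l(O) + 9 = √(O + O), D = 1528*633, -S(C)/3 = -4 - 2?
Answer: 788856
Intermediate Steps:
S(C) = 18 (S(C) = -3*(-4 - 2) = -3*(-6) = 18)
D = 967224
l(O) = -9 + √2*√O (l(O) = -9 + √(O + O) = -9 + √(2*O) = -9 + √2*√O)
(l(S(5*5)) - 178365) + D = ((-9 + √2*√18) - 178365) + 967224 = ((-9 + √2*(3*√2)) - 178365) + 967224 = ((-9 + 6) - 178365) + 967224 = (-3 - 178365) + 967224 = -178368 + 967224 = 788856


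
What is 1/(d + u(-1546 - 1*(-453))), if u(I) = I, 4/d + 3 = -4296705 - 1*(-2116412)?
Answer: -545074/595765883 ≈ -0.00091491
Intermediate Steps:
d = -1/545074 (d = 4/(-3 + (-4296705 - 1*(-2116412))) = 4/(-3 + (-4296705 + 2116412)) = 4/(-3 - 2180293) = 4/(-2180296) = 4*(-1/2180296) = -1/545074 ≈ -1.8346e-6)
1/(d + u(-1546 - 1*(-453))) = 1/(-1/545074 + (-1546 - 1*(-453))) = 1/(-1/545074 + (-1546 + 453)) = 1/(-1/545074 - 1093) = 1/(-595765883/545074) = -545074/595765883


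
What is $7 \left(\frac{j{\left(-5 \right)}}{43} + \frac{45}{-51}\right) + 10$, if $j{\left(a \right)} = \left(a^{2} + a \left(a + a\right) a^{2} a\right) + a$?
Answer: $- \frac{738575}{731} \approx -1010.4$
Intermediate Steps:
$j{\left(a \right)} = a + a^{2} + 2 a^{5}$ ($j{\left(a \right)} = \left(a^{2} + a 2 a a^{2} a\right) + a = \left(a^{2} + 2 a^{2} a^{2} a\right) + a = \left(a^{2} + 2 a^{4} a\right) + a = \left(a^{2} + 2 a^{5}\right) + a = a + a^{2} + 2 a^{5}$)
$7 \left(\frac{j{\left(-5 \right)}}{43} + \frac{45}{-51}\right) + 10 = 7 \left(\frac{\left(-5\right) \left(1 - 5 + 2 \left(-5\right)^{4}\right)}{43} + \frac{45}{-51}\right) + 10 = 7 \left(- 5 \left(1 - 5 + 2 \cdot 625\right) \frac{1}{43} + 45 \left(- \frac{1}{51}\right)\right) + 10 = 7 \left(- 5 \left(1 - 5 + 1250\right) \frac{1}{43} - \frac{15}{17}\right) + 10 = 7 \left(\left(-5\right) 1246 \cdot \frac{1}{43} - \frac{15}{17}\right) + 10 = 7 \left(\left(-6230\right) \frac{1}{43} - \frac{15}{17}\right) + 10 = 7 \left(- \frac{6230}{43} - \frac{15}{17}\right) + 10 = 7 \left(- \frac{106555}{731}\right) + 10 = - \frac{745885}{731} + 10 = - \frac{738575}{731}$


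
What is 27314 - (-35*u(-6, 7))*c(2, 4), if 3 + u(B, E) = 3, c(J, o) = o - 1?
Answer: 27314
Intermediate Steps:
c(J, o) = -1 + o
u(B, E) = 0 (u(B, E) = -3 + 3 = 0)
27314 - (-35*u(-6, 7))*c(2, 4) = 27314 - (-35*0)*(-1 + 4) = 27314 - 0*3 = 27314 - 1*0 = 27314 + 0 = 27314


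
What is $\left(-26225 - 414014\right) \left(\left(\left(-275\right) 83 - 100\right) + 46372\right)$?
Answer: $-10322283833$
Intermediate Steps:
$\left(-26225 - 414014\right) \left(\left(\left(-275\right) 83 - 100\right) + 46372\right) = - 440239 \left(\left(-22825 - 100\right) + 46372\right) = - 440239 \left(-22925 + 46372\right) = \left(-440239\right) 23447 = -10322283833$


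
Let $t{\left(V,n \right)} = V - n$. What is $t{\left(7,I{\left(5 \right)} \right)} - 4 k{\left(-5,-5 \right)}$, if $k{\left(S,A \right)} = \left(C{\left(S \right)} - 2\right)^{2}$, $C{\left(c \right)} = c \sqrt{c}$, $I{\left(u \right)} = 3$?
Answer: $488 - 80 i \sqrt{5} \approx 488.0 - 178.89 i$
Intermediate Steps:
$C{\left(c \right)} = c^{\frac{3}{2}}$
$k{\left(S,A \right)} = \left(-2 + S^{\frac{3}{2}}\right)^{2}$ ($k{\left(S,A \right)} = \left(S^{\frac{3}{2}} - 2\right)^{2} = \left(-2 + S^{\frac{3}{2}}\right)^{2}$)
$t{\left(7,I{\left(5 \right)} \right)} - 4 k{\left(-5,-5 \right)} = \left(7 - 3\right) - 4 \left(-2 + \left(-5\right)^{\frac{3}{2}}\right)^{2} = \left(7 - 3\right) - 4 \left(-2 - 5 i \sqrt{5}\right)^{2} = 4 - 4 \left(-2 - 5 i \sqrt{5}\right)^{2}$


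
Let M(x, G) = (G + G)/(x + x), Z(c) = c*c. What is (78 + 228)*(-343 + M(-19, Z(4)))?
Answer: -1999098/19 ≈ -1.0522e+5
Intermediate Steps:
Z(c) = c²
M(x, G) = G/x (M(x, G) = (2*G)/((2*x)) = (2*G)*(1/(2*x)) = G/x)
(78 + 228)*(-343 + M(-19, Z(4))) = (78 + 228)*(-343 + 4²/(-19)) = 306*(-343 + 16*(-1/19)) = 306*(-343 - 16/19) = 306*(-6533/19) = -1999098/19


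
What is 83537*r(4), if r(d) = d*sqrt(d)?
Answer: 668296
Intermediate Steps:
r(d) = d**(3/2)
83537*r(4) = 83537*4**(3/2) = 83537*8 = 668296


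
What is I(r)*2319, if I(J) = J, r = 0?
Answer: 0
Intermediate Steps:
I(r)*2319 = 0*2319 = 0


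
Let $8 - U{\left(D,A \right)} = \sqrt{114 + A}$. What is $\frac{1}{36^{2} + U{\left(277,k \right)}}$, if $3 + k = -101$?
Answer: $\frac{652}{850203} + \frac{\sqrt{10}}{1700406} \approx 0.00076874$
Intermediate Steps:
$k = -104$ ($k = -3 - 101 = -104$)
$U{\left(D,A \right)} = 8 - \sqrt{114 + A}$
$\frac{1}{36^{2} + U{\left(277,k \right)}} = \frac{1}{36^{2} + \left(8 - \sqrt{114 - 104}\right)} = \frac{1}{1296 + \left(8 - \sqrt{10}\right)} = \frac{1}{1304 - \sqrt{10}}$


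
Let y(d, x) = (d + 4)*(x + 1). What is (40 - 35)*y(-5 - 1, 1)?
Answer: -20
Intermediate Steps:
y(d, x) = (1 + x)*(4 + d) (y(d, x) = (4 + d)*(1 + x) = (1 + x)*(4 + d))
(40 - 35)*y(-5 - 1, 1) = (40 - 35)*(4 + (-5 - 1) + 4*1 + (-5 - 1)*1) = 5*(4 - 6 + 4 - 6*1) = 5*(4 - 6 + 4 - 6) = 5*(-4) = -20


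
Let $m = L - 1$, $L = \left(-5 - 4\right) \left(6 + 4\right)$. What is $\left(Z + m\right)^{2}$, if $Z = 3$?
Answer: $7744$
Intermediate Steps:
$L = -90$ ($L = \left(-9\right) 10 = -90$)
$m = -91$ ($m = -90 - 1 = -91$)
$\left(Z + m\right)^{2} = \left(3 - 91\right)^{2} = \left(-88\right)^{2} = 7744$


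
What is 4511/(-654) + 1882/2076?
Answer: -338917/56571 ≈ -5.9910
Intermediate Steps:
4511/(-654) + 1882/2076 = 4511*(-1/654) + 1882*(1/2076) = -4511/654 + 941/1038 = -338917/56571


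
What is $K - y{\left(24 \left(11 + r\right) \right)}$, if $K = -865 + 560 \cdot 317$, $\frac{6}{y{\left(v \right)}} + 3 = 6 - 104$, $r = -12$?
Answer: $\frac{17842161}{101} \approx 1.7666 \cdot 10^{5}$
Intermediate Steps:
$y{\left(v \right)} = - \frac{6}{101}$ ($y{\left(v \right)} = \frac{6}{-3 + \left(6 - 104\right)} = \frac{6}{-3 - 98} = \frac{6}{-101} = 6 \left(- \frac{1}{101}\right) = - \frac{6}{101}$)
$K = 176655$ ($K = -865 + 177520 = 176655$)
$K - y{\left(24 \left(11 + r\right) \right)} = 176655 - - \frac{6}{101} = 176655 + \frac{6}{101} = \frac{17842161}{101}$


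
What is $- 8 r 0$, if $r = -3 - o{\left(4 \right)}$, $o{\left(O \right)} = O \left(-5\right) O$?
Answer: $0$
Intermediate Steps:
$o{\left(O \right)} = - 5 O^{2}$ ($o{\left(O \right)} = - 5 O O = - 5 O^{2}$)
$r = 77$ ($r = -3 - - 5 \cdot 4^{2} = -3 - \left(-5\right) 16 = -3 - -80 = -3 + 80 = 77$)
$- 8 r 0 = \left(-8\right) 77 \cdot 0 = \left(-616\right) 0 = 0$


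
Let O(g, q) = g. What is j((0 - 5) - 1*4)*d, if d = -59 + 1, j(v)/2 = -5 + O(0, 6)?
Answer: 580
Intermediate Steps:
j(v) = -10 (j(v) = 2*(-5 + 0) = 2*(-5) = -10)
d = -58
j((0 - 5) - 1*4)*d = -10*(-58) = 580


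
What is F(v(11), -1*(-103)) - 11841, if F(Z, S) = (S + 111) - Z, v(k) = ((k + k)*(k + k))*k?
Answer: -16951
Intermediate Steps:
v(k) = 4*k³ (v(k) = ((2*k)*(2*k))*k = (4*k²)*k = 4*k³)
F(Z, S) = 111 + S - Z (F(Z, S) = (111 + S) - Z = 111 + S - Z)
F(v(11), -1*(-103)) - 11841 = (111 - 1*(-103) - 4*11³) - 11841 = (111 + 103 - 4*1331) - 11841 = (111 + 103 - 1*5324) - 11841 = (111 + 103 - 5324) - 11841 = -5110 - 11841 = -16951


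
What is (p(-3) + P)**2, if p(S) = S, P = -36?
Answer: 1521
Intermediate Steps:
(p(-3) + P)**2 = (-3 - 36)**2 = (-39)**2 = 1521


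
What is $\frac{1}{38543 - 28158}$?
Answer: $\frac{1}{10385} \approx 9.6293 \cdot 10^{-5}$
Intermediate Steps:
$\frac{1}{38543 - 28158} = \frac{1}{10385}$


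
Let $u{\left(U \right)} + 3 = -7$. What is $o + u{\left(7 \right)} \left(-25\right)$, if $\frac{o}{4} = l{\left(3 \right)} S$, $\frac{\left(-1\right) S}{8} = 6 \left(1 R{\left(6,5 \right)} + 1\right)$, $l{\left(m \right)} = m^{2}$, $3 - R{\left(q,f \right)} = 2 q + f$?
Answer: $22714$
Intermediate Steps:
$R{\left(q,f \right)} = 3 - f - 2 q$ ($R{\left(q,f \right)} = 3 - \left(2 q + f\right) = 3 - \left(f + 2 q\right) = 3 - f - 2 q$)
$u{\left(U \right)} = -10$ ($u{\left(U \right)} = -3 - 7 = -10$)
$S = 624$ ($S = - 8 \cdot 6 \left(1 \left(3 - 5 - 12\right) + 1\right) = - 8 \cdot 6 \left(1 \left(-14\right) + 1\right) = - 8 \cdot 6 \left(-14 + 1\right) = - 8 \cdot 6 \left(-13\right) = \left(-8\right) \left(-78\right) = 624$)
$o = 22464$ ($o = 4 \cdot 3^{2} \cdot 624 = 4 \cdot 9 \cdot 624 = 4 \cdot 5616 = 22464$)
$o + u{\left(7 \right)} \left(-25\right) = 22464 - -250 = 22464 + 250 = 22714$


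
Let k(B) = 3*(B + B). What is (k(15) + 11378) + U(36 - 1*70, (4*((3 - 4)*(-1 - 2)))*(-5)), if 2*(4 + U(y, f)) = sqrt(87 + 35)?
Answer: 11464 + sqrt(122)/2 ≈ 11470.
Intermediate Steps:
k(B) = 6*B (k(B) = 3*(2*B) = 6*B)
U(y, f) = -4 + sqrt(122)/2 (U(y, f) = -4 + sqrt(87 + 35)/2 = -4 + sqrt(122)/2)
(k(15) + 11378) + U(36 - 1*70, (4*((3 - 4)*(-1 - 2)))*(-5)) = (6*15 + 11378) + (-4 + sqrt(122)/2) = (90 + 11378) + (-4 + sqrt(122)/2) = 11468 + (-4 + sqrt(122)/2) = 11464 + sqrt(122)/2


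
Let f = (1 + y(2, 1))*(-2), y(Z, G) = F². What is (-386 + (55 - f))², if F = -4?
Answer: 88209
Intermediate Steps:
y(Z, G) = 16 (y(Z, G) = (-4)² = 16)
f = -34 (f = (1 + 16)*(-2) = 17*(-2) = -34)
(-386 + (55 - f))² = (-386 + (55 - 1*(-34)))² = (-386 + (55 + 34))² = (-386 + 89)² = (-297)² = 88209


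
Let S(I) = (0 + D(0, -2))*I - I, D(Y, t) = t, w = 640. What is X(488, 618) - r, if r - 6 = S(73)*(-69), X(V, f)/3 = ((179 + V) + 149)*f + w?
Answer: 1499667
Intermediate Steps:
S(I) = -3*I (S(I) = (0 - 2)*I - I = -2*I - I = -3*I)
X(V, f) = 1920 + 3*f*(328 + V) (X(V, f) = 3*(((179 + V) + 149)*f + 640) = 3*((328 + V)*f + 640) = 3*(f*(328 + V) + 640) = 3*(640 + f*(328 + V)) = 1920 + 3*f*(328 + V))
r = 15117 (r = 6 - 3*73*(-69) = 6 - 219*(-69) = 6 + 15111 = 15117)
X(488, 618) - r = (1920 + 984*618 + 3*488*618) - 1*15117 = (1920 + 608112 + 904752) - 15117 = 1514784 - 15117 = 1499667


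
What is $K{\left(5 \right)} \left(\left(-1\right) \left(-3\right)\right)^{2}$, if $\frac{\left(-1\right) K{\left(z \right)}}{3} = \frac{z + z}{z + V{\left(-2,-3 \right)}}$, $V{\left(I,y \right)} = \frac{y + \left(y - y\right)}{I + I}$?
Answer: $- \frac{1080}{23} \approx -46.957$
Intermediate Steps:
$V{\left(I,y \right)} = \frac{y}{2 I}$ ($V{\left(I,y \right)} = \frac{y + 0}{2 I} = y \frac{1}{2 I} = \frac{y}{2 I}$)
$K{\left(z \right)} = - \frac{6 z}{\frac{3}{4} + z}$ ($K{\left(z \right)} = - 3 \frac{z + z}{z + \frac{1}{2} \left(-3\right) \frac{1}{-2}} = - 3 \frac{2 z}{z + \frac{1}{2} \left(-3\right) \left(- \frac{1}{2}\right)} = - 3 \frac{2 z}{z + \frac{3}{4}} = - 3 \frac{2 z}{\frac{3}{4} + z} = - \frac{6 z}{\frac{3}{4} + z}$)
$K{\left(5 \right)} \left(\left(-1\right) \left(-3\right)\right)^{2} = \left(-24\right) 5 \frac{1}{3 + 4 \cdot 5} \left(\left(-1\right) \left(-3\right)\right)^{2} = \left(-24\right) 5 \frac{1}{3 + 20} \cdot 3^{2} = \left(-24\right) 5 \cdot \frac{1}{23} \cdot 9 = \left(- \frac{120}{23}\right) 9 = - \frac{1080}{23}$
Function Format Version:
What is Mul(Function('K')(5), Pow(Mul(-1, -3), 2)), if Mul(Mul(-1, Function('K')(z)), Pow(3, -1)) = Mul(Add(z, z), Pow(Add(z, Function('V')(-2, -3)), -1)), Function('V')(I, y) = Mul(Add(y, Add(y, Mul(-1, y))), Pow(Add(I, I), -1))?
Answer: Rational(-1080, 23) ≈ -46.957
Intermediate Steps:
Function('V')(I, y) = Mul(Rational(1, 2), y, Pow(I, -1)) (Function('V')(I, y) = Mul(Add(y, 0), Pow(Mul(2, I), -1)) = Mul(y, Mul(Rational(1, 2), Pow(I, -1))) = Mul(Rational(1, 2), y, Pow(I, -1)))
Function('K')(z) = Mul(-6, z, Pow(Add(Rational(3, 4), z), -1)) (Function('K')(z) = Mul(-3, Mul(Add(z, z), Pow(Add(z, Mul(Rational(1, 2), -3, Pow(-2, -1))), -1))) = Mul(-3, Mul(Mul(2, z), Pow(Add(z, Mul(Rational(1, 2), -3, Rational(-1, 2))), -1))) = Mul(-3, Mul(Mul(2, z), Pow(Add(z, Rational(3, 4)), -1))) = Mul(-3, Mul(Mul(2, z), Pow(Add(Rational(3, 4), z), -1))) = Mul(-3, Mul(2, z, Pow(Add(Rational(3, 4), z), -1))) = Mul(-6, z, Pow(Add(Rational(3, 4), z), -1)))
Mul(Function('K')(5), Pow(Mul(-1, -3), 2)) = Mul(Mul(-24, 5, Pow(Add(3, Mul(4, 5)), -1)), Pow(Mul(-1, -3), 2)) = Mul(Mul(-24, 5, Pow(Add(3, 20), -1)), Pow(3, 2)) = Mul(Mul(-24, 5, Pow(23, -1)), 9) = Mul(Mul(-24, 5, Rational(1, 23)), 9) = Mul(Rational(-120, 23), 9) = Rational(-1080, 23)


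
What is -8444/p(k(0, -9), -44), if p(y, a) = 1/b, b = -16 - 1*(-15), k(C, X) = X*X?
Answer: 8444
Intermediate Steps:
k(C, X) = X**2
b = -1 (b = -16 + 15 = -1)
p(y, a) = -1 (p(y, a) = 1/(-1) = -1)
-8444/p(k(0, -9), -44) = -8444/(-1) = -8444*(-1) = 8444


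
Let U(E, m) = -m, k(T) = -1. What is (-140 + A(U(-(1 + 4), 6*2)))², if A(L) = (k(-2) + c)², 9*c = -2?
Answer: 125865961/6561 ≈ 19184.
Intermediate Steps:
c = -2/9 (c = (⅑)*(-2) = -2/9 ≈ -0.22222)
A(L) = 121/81 (A(L) = (-1 - 2/9)² = (-11/9)² = 121/81)
(-140 + A(U(-(1 + 4), 6*2)))² = (-140 + 121/81)² = (-11219/81)² = 125865961/6561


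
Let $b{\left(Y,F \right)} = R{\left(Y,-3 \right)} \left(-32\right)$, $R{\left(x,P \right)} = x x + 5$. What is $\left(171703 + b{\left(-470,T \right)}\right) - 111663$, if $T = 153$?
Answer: $-7008920$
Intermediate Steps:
$R{\left(x,P \right)} = 5 + x^{2}$ ($R{\left(x,P \right)} = x^{2} + 5 = 5 + x^{2}$)
$b{\left(Y,F \right)} = -160 - 32 Y^{2}$ ($b{\left(Y,F \right)} = \left(5 + Y^{2}\right) \left(-32\right) = -160 - 32 Y^{2}$)
$\left(171703 + b{\left(-470,T \right)}\right) - 111663 = \left(171703 - \left(160 + 32 \left(-470\right)^{2}\right)\right) - 111663 = \left(171703 - 7068960\right) - 111663 = -6897257 - 111663 = -7008920$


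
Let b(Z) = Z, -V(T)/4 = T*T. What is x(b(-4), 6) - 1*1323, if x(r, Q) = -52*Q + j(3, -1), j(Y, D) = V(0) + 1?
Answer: -1634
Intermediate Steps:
V(T) = -4*T² (V(T) = -4*T*T = -4*T²)
j(Y, D) = 1 (j(Y, D) = -4*0² + 1 = -4*0 + 1 = 0 + 1 = 1)
x(r, Q) = 1 - 52*Q (x(r, Q) = -52*Q + 1 = 1 - 52*Q)
x(b(-4), 6) - 1*1323 = (1 - 52*6) - 1*1323 = (1 - 312) - 1323 = -311 - 1323 = -1634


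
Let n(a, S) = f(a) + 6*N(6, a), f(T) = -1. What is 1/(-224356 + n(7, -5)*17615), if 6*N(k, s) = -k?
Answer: -1/347661 ≈ -2.8764e-6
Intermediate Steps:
N(k, s) = -k/6 (N(k, s) = (-k)/6 = -k/6)
n(a, S) = -7 (n(a, S) = -1 + 6*(-1/6*6) = -1 + 6*(-1) = -1 - 6 = -7)
1/(-224356 + n(7, -5)*17615) = 1/(-224356 - 7*17615) = 1/(-224356 - 123305) = 1/(-347661) = -1/347661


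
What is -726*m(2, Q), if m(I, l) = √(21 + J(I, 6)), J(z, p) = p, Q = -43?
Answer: -2178*√3 ≈ -3772.4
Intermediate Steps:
m(I, l) = 3*√3 (m(I, l) = √(21 + 6) = √27 = 3*√3)
-726*m(2, Q) = -2178*√3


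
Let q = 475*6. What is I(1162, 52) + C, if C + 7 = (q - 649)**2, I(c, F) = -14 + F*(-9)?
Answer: 4843912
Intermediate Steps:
q = 2850
I(c, F) = -14 - 9*F
C = 4844394 (C = -7 + (2850 - 649)**2 = -7 + 2201**2 = -7 + 4844401 = 4844394)
I(1162, 52) + C = (-14 - 9*52) + 4844394 = (-14 - 468) + 4844394 = -482 + 4844394 = 4843912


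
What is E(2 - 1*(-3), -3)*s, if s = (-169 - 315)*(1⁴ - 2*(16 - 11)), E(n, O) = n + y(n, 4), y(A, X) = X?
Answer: 39204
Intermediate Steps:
E(n, O) = 4 + n (E(n, O) = n + 4 = 4 + n)
s = 4356 (s = -484*(1 - 2*5) = -484*(1 - 10) = -484*(-9) = 4356)
E(2 - 1*(-3), -3)*s = (4 + (2 - 1*(-3)))*4356 = (4 + (2 + 3))*4356 = (4 + 5)*4356 = 9*4356 = 39204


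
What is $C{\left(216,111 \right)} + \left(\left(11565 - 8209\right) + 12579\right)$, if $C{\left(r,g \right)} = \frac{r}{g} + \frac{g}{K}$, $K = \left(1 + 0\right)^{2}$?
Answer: $\frac{593774}{37} \approx 16048.0$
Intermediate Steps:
$K = 1$ ($K = 1^{2} = 1$)
$C{\left(r,g \right)} = g + \frac{r}{g}$ ($C{\left(r,g \right)} = \frac{r}{g} + \frac{g}{1} = \frac{r}{g} + g 1 = \frac{r}{g} + g = g + \frac{r}{g}$)
$C{\left(216,111 \right)} + \left(\left(11565 - 8209\right) + 12579\right) = \left(111 + \frac{216}{111}\right) + \left(\left(11565 - 8209\right) + 12579\right) = \left(111 + 216 \cdot \frac{1}{111}\right) + \left(\left(11565 - 8209\right) + 12579\right) = \left(111 + \frac{72}{37}\right) + \left(3356 + 12579\right) = \frac{4179}{37} + 15935 = \frac{593774}{37}$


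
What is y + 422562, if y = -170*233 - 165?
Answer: 382787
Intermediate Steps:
y = -39775 (y = -39610 - 165 = -39775)
y + 422562 = -39775 + 422562 = 382787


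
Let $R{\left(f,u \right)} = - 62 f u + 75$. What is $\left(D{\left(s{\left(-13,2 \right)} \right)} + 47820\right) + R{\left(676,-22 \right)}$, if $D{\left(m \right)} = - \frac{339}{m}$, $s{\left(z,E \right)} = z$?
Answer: $\frac{12609806}{13} \approx 9.6999 \cdot 10^{5}$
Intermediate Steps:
$R{\left(f,u \right)} = 75 - 62 f u$ ($R{\left(f,u \right)} = - 62 f u + 75 = 75 - 62 f u$)
$\left(D{\left(s{\left(-13,2 \right)} \right)} + 47820\right) + R{\left(676,-22 \right)} = \left(- \frac{339}{-13} + 47820\right) - \left(-75 + 41912 \left(-22\right)\right) = \left(\left(-339\right) \left(- \frac{1}{13}\right) + 47820\right) + \left(75 + 922064\right) = \left(\frac{339}{13} + 47820\right) + 922139 = \frac{621999}{13} + 922139 = \frac{12609806}{13}$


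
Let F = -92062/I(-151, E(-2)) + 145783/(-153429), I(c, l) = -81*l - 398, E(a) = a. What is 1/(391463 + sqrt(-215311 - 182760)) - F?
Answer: (-7045287905*sqrt(398071) + 2757969521050393*I)/(18104622*(sqrt(398071) - 391463*I)) ≈ -389.14 - 4.191e-9*I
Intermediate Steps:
I(c, l) = -398 - 81*l
F = 7045287905/18104622 (F = -92062/(-398 - 81*(-2)) + 145783/(-153429) = -92062/(-398 + 162) + 145783*(-1/153429) = -92062/(-236) - 145783/153429 = -92062*(-1/236) - 145783/153429 = 46031/118 - 145783/153429 = 7045287905/18104622 ≈ 389.14)
1/(391463 + sqrt(-215311 - 182760)) - F = 1/(391463 + sqrt(-215311 - 182760)) - 1*7045287905/18104622 = 1/(391463 + sqrt(-398071)) - 7045287905/18104622 = 1/(391463 + I*sqrt(398071)) - 7045287905/18104622 = -7045287905/18104622 + 1/(391463 + I*sqrt(398071))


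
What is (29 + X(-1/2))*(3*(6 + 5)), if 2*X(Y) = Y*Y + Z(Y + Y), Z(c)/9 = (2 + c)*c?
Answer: 6501/8 ≈ 812.63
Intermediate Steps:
Z(c) = 9*c*(2 + c) (Z(c) = 9*((2 + c)*c) = 9*(c*(2 + c)) = 9*c*(2 + c))
X(Y) = Y²/2 + 9*Y*(2 + 2*Y) (X(Y) = (Y*Y + 9*(Y + Y)*(2 + (Y + Y)))/2 = (Y² + 9*(2*Y)*(2 + 2*Y))/2 = (Y² + 18*Y*(2 + 2*Y))/2 = Y²/2 + 9*Y*(2 + 2*Y))
(29 + X(-1/2))*(3*(6 + 5)) = (29 + (-1/2)*(36 + 37*(-1/2))/2)*(3*(6 + 5)) = (29 + (-1*½)*(36 + 37*(-1*½))/2)*(3*11) = (29 + (½)*(-½)*(36 + 37*(-½)))*33 = (29 + (½)*(-½)*(36 - 37/2))*33 = (29 + (½)*(-½)*(35/2))*33 = (29 - 35/8)*33 = (197/8)*33 = 6501/8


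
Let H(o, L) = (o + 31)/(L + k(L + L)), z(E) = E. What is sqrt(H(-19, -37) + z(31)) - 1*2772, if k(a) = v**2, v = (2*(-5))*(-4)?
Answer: -2772 + 3*sqrt(935195)/521 ≈ -2766.4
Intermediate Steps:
v = 40 (v = -10*(-4) = 40)
k(a) = 1600 (k(a) = 40**2 = 1600)
H(o, L) = (31 + o)/(1600 + L) (H(o, L) = (o + 31)/(L + 1600) = (31 + o)/(1600 + L))
sqrt(H(-19, -37) + z(31)) - 1*2772 = sqrt((31 - 19)/(1600 - 37) + 31) - 1*2772 = sqrt(12/1563 + 31) - 2772 = sqrt((1/1563)*12 + 31) - 2772 = sqrt(4/521 + 31) - 2772 = sqrt(16155/521) - 2772 = 3*sqrt(935195)/521 - 2772 = -2772 + 3*sqrt(935195)/521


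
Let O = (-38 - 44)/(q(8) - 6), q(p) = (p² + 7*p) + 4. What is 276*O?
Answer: -11316/59 ≈ -191.80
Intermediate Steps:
q(p) = 4 + p² + 7*p
O = -41/59 (O = (-38 - 44)/((4 + 8² + 7*8) - 6) = -82/((4 + 64 + 56) - 6) = -82/(124 - 6) = -82/118 = -82*1/118 = -41/59 ≈ -0.69491)
276*O = 276*(-41/59) = -11316/59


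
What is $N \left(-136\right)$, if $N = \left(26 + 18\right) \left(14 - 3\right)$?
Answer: $-65824$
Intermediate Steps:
$N = 484$ ($N = 44 \cdot 11 = 484$)
$N \left(-136\right) = 484 \left(-136\right) = -65824$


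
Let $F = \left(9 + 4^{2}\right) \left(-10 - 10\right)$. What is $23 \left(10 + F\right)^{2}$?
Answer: $5522300$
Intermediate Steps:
$F = -500$ ($F = \left(9 + 16\right) \left(-20\right) = 25 \left(-20\right) = -500$)
$23 \left(10 + F\right)^{2} = 23 \left(10 - 500\right)^{2} = 23 \left(-490\right)^{2} = 23 \cdot 240100 = 5522300$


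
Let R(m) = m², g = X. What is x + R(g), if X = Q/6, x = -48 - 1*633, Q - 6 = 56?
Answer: -5168/9 ≈ -574.22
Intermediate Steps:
Q = 62 (Q = 6 + 56 = 62)
x = -681 (x = -48 - 633 = -681)
X = 31/3 (X = 62/6 = 62*(⅙) = 31/3 ≈ 10.333)
g = 31/3 ≈ 10.333
x + R(g) = -681 + (31/3)² = -681 + 961/9 = -5168/9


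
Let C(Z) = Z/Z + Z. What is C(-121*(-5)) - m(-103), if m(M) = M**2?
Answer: -10003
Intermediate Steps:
C(Z) = 1 + Z
C(-121*(-5)) - m(-103) = (1 - 121*(-5)) - 1*(-103)**2 = (1 + 605) - 1*10609 = 606 - 10609 = -10003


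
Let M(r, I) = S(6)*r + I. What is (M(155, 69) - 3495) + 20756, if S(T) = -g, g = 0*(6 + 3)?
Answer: 17330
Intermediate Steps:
g = 0 (g = 0*9 = 0)
S(T) = 0 (S(T) = -1*0 = 0)
M(r, I) = I (M(r, I) = 0*r + I = 0 + I = I)
(M(155, 69) - 3495) + 20756 = (69 - 3495) + 20756 = -3426 + 20756 = 17330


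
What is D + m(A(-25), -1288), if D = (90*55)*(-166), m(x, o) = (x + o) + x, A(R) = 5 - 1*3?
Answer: -822984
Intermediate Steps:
A(R) = 2 (A(R) = 5 - 3 = 2)
m(x, o) = o + 2*x (m(x, o) = (o + x) + x = o + 2*x)
D = -821700 (D = 4950*(-166) = -821700)
D + m(A(-25), -1288) = -821700 + (-1288 + 2*2) = -821700 + (-1288 + 4) = -821700 - 1284 = -822984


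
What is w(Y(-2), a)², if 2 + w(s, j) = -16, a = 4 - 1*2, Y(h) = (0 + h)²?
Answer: 324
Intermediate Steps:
Y(h) = h²
a = 2 (a = 4 - 2 = 2)
w(s, j) = -18 (w(s, j) = -2 - 16 = -18)
w(Y(-2), a)² = (-18)² = 324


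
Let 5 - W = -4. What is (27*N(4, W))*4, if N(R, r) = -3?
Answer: -324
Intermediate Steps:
W = 9 (W = 5 - 1*(-4) = 5 + 4 = 9)
(27*N(4, W))*4 = (27*(-3))*4 = -81*4 = -324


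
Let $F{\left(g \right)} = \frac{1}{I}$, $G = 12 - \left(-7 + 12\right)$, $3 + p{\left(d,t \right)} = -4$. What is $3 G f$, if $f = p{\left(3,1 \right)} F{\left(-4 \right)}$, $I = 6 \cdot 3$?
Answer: $- \frac{49}{6} \approx -8.1667$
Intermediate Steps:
$p{\left(d,t \right)} = -7$ ($p{\left(d,t \right)} = -3 - 4 = -7$)
$I = 18$
$G = 7$ ($G = 12 - 5 = 7$)
$F{\left(g \right)} = \frac{1}{18}$
$f = - \frac{7}{18}$ ($f = \left(-7\right) \frac{1}{18} = - \frac{7}{18} \approx -0.38889$)
$3 G f = 3 \cdot 7 \left(- \frac{7}{18}\right) = 21 \left(- \frac{7}{18}\right) = - \frac{49}{6}$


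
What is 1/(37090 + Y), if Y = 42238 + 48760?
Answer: 1/128088 ≈ 7.8071e-6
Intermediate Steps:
Y = 90998
1/(37090 + Y) = 1/(37090 + 90998) = 1/128088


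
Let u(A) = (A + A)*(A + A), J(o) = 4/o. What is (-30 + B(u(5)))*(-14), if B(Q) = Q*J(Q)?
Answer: 364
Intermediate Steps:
u(A) = 4*A**2 (u(A) = (2*A)*(2*A) = 4*A**2)
B(Q) = 4 (B(Q) = Q*(4/Q) = 4)
(-30 + B(u(5)))*(-14) = (-30 + 4)*(-14) = -26*(-14) = 364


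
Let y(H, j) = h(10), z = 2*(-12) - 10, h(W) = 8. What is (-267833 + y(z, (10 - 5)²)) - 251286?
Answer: -519111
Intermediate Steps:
z = -34 (z = -24 - 10 = -34)
y(H, j) = 8
(-267833 + y(z, (10 - 5)²)) - 251286 = (-267833 + 8) - 251286 = -267825 - 251286 = -519111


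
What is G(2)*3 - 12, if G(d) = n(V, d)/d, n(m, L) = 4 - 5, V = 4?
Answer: -27/2 ≈ -13.500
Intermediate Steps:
n(m, L) = -1
G(d) = -1/d
G(2)*3 - 12 = -1/2*3 - 12 = -3/2 - 12 = -27/2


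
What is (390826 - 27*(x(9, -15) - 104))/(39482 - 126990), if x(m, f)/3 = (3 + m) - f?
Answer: -391447/87508 ≈ -4.4733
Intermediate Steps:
x(m, f) = 9 - 3*f + 3*m (x(m, f) = 3*((3 + m) - f) = 3*(3 + m - f) = 9 - 3*f + 3*m)
(390826 - 27*(x(9, -15) - 104))/(39482 - 126990) = (390826 - 27*((9 - 3*(-15) + 3*9) - 104))/(39482 - 126990) = (390826 - 27*((9 + 45 + 27) - 104))/(-87508) = (390826 - 27*(81 - 104))*(-1/87508) = (390826 - 27*(-23))*(-1/87508) = (390826 + 621)*(-1/87508) = 391447*(-1/87508) = -391447/87508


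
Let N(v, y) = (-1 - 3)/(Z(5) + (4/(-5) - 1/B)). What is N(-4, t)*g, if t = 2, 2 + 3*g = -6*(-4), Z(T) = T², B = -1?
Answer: -220/189 ≈ -1.1640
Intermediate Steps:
g = 22/3 (g = -⅔ + (-6*(-4))/3 = -⅔ + (⅓)*24 = -⅔ + 8 = 22/3 ≈ 7.3333)
N(v, y) = -10/63 (N(v, y) = (-1 - 3)/(5² + (4/(-5) - 1/(-1))) = -4/(25 + (4*(-⅕) - 1*(-1))) = -4/(25 + (-⅘ + 1)) = -4/(25 + ⅕) = -4/126/5 = -4*5/126 = -10/63)
N(-4, t)*g = -10/63*22/3 = -220/189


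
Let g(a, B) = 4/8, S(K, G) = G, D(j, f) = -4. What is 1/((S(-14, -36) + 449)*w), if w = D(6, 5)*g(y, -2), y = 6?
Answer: -1/826 ≈ -0.0012107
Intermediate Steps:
g(a, B) = ½ (g(a, B) = 4*(⅛) = ½)
w = -2 (w = -4*½ = -2)
1/((S(-14, -36) + 449)*w) = 1/((-36 + 449)*(-2)) = 1/(413*(-2)) = 1/(-826) = -1/826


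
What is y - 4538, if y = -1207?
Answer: -5745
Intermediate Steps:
y - 4538 = -1207 - 4538 = -5745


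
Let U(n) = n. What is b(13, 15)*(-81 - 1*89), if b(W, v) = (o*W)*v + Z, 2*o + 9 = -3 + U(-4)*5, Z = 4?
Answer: 529720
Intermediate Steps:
o = -16 (o = -9/2 + (-3 - 4*5)/2 = -9/2 + (-3 - 20)/2 = -9/2 + (½)*(-23) = -9/2 - 23/2 = -16)
b(W, v) = 4 - 16*W*v (b(W, v) = (-16*W)*v + 4 = -16*W*v + 4 = 4 - 16*W*v)
b(13, 15)*(-81 - 1*89) = (4 - 16*13*15)*(-81 - 1*89) = (4 - 3120)*(-81 - 89) = -3116*(-170) = 529720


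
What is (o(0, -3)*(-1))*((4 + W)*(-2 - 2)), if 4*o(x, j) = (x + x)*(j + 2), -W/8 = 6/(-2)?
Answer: 0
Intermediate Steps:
W = 24 (W = -48/(-2) = -48*(-1)/2 = -8*(-3) = 24)
o(x, j) = x*(2 + j)/2 (o(x, j) = ((x + x)*(j + 2))/4 = ((2*x)*(2 + j))/4 = (2*x*(2 + j))/4 = x*(2 + j)/2)
(o(0, -3)*(-1))*((4 + W)*(-2 - 2)) = (((1/2)*0*(2 - 3))*(-1))*((4 + 24)*(-2 - 2)) = (((1/2)*0*(-1))*(-1))*(28*(-4)) = (0*(-1))*(-112) = 0*(-112) = 0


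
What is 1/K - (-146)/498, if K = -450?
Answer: 10867/37350 ≈ 0.29095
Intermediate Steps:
1/K - (-146)/498 = 1/(-450) - (-146)/498 = -1/450 - (-146)/498 = -1/450 - 1*(-73/249) = -1/450 + 73/249 = 10867/37350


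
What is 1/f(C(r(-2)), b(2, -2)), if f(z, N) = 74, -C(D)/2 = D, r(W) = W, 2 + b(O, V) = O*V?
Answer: 1/74 ≈ 0.013514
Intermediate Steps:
b(O, V) = -2 + O*V
C(D) = -2*D
1/f(C(r(-2)), b(2, -2)) = 1/74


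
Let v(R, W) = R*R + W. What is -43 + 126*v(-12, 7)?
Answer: 18983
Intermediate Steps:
v(R, W) = W + R² (v(R, W) = R² + W = W + R²)
-43 + 126*v(-12, 7) = -43 + 126*(7 + (-12)²) = -43 + 126*(7 + 144) = -43 + 126*151 = -43 + 19026 = 18983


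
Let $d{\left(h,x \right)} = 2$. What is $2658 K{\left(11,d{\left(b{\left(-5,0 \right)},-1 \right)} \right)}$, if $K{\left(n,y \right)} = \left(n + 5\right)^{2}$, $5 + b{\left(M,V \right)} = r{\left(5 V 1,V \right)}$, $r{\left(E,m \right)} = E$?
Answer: $680448$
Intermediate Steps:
$b{\left(M,V \right)} = -5 + 5 V$ ($b{\left(M,V \right)} = -5 + 5 V 1 = -5 + 5 V$)
$K{\left(n,y \right)} = \left(5 + n\right)^{2}$
$2658 K{\left(11,d{\left(b{\left(-5,0 \right)},-1 \right)} \right)} = 2658 \left(5 + 11\right)^{2} = 2658 \cdot 16^{2} = 2658 \cdot 256 = 680448$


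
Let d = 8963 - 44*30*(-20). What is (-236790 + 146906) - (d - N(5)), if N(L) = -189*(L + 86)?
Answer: -142446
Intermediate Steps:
N(L) = -16254 - 189*L (N(L) = -189*(86 + L) = -16254 - 189*L)
d = 35363 (d = 8963 - 1320*(-20) = 8963 + 26400 = 35363)
(-236790 + 146906) - (d - N(5)) = (-236790 + 146906) - (35363 - (-16254 - 189*5)) = -89884 - (35363 - (-16254 - 945)) = -89884 - (35363 - 1*(-17199)) = -89884 - (35363 + 17199) = -89884 - 1*52562 = -89884 - 52562 = -142446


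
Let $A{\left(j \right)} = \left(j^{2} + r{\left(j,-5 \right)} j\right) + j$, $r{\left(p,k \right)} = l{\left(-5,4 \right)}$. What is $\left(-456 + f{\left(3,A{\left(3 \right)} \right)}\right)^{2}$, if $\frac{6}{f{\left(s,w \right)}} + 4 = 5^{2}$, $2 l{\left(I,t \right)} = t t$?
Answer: $\frac{10176100}{49} \approx 2.0768 \cdot 10^{5}$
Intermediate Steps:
$l{\left(I,t \right)} = \frac{t^{2}}{2}$ ($l{\left(I,t \right)} = \frac{t t}{2} = \frac{t^{2}}{2}$)
$r{\left(p,k \right)} = 8$ ($r{\left(p,k \right)} = \frac{4^{2}}{2} = \frac{1}{2} \cdot 16 = 8$)
$A{\left(j \right)} = j^{2} + 9 j$ ($A{\left(j \right)} = \left(j^{2} + 8 j\right) + j = j^{2} + 9 j$)
$f{\left(s,w \right)} = \frac{2}{7}$ ($f{\left(s,w \right)} = \frac{6}{-4 + 5^{2}} = \frac{6}{-4 + 25} = \frac{6}{21} = 6 \cdot \frac{1}{21} = \frac{2}{7}$)
$\left(-456 + f{\left(3,A{\left(3 \right)} \right)}\right)^{2} = \left(-456 + \frac{2}{7}\right)^{2} = \left(- \frac{3190}{7}\right)^{2} = \frac{10176100}{49}$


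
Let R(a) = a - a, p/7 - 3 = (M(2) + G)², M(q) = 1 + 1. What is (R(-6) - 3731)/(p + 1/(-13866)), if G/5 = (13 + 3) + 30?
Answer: -51734046/5224556273 ≈ -0.0099021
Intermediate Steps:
M(q) = 2
G = 230 (G = 5*((13 + 3) + 30) = 5*(16 + 30) = 5*46 = 230)
p = 376789 (p = 21 + 7*(2 + 230)² = 21 + 7*232² = 21 + 7*53824 = 21 + 376768 = 376789)
R(a) = 0
(R(-6) - 3731)/(p + 1/(-13866)) = (0 - 3731)/(376789 + 1/(-13866)) = -3731/(376789 - 1/13866) = -3731/5224556273/13866 = -3731*13866/5224556273 = -51734046/5224556273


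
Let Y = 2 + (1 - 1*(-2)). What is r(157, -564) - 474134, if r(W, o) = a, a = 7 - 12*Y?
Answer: -474187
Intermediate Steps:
Y = 5 (Y = 2 + (1 + 2) = 2 + 3 = 5)
a = -53 (a = 7 - 12*5 = 7 - 60 = -53)
r(W, o) = -53
r(157, -564) - 474134 = -53 - 474134 = -474187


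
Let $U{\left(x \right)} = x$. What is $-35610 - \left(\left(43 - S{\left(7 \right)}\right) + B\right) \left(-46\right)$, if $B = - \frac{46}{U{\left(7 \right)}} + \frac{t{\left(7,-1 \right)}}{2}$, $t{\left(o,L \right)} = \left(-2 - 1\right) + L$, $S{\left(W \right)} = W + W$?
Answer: $- \frac{242692}{7} \approx -34670.0$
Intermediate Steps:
$S{\left(W \right)} = 2 W$
$t{\left(o,L \right)} = -3 + L$
$B = - \frac{60}{7}$ ($B = - \frac{46}{7} + \frac{-3 - 1}{2} = \left(-46\right) \frac{1}{7} - 2 = - \frac{46}{7} - 2 = - \frac{60}{7} \approx -8.5714$)
$-35610 - \left(\left(43 - S{\left(7 \right)}\right) + B\right) \left(-46\right) = -35610 - \left(\left(43 - 2 \cdot 7\right) - \frac{60}{7}\right) \left(-46\right) = -35610 - \left(\left(43 - 14\right) - \frac{60}{7}\right) \left(-46\right) = -35610 - \left(29 - \frac{60}{7}\right) \left(-46\right) = -35610 - \frac{143}{7} \left(-46\right) = -35610 - - \frac{6578}{7} = -35610 + \frac{6578}{7} = - \frac{242692}{7}$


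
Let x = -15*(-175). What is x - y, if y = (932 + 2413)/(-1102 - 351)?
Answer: 3817470/1453 ≈ 2627.3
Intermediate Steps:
y = -3345/1453 (y = 3345/(-1453) = 3345*(-1/1453) = -3345/1453 ≈ -2.3021)
x = 2625
x - y = 2625 - 1*(-3345/1453) = 2625 + 3345/1453 = 3817470/1453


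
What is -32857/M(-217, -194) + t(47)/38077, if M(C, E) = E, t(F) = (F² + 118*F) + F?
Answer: 1252609577/7386938 ≈ 169.57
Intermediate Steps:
t(F) = F² + 119*F
-32857/M(-217, -194) + t(47)/38077 = -32857/(-194) + (47*(119 + 47))/38077 = -32857*(-1/194) + (47*166)*(1/38077) = 32857/194 + 7802*(1/38077) = 32857/194 + 7802/38077 = 1252609577/7386938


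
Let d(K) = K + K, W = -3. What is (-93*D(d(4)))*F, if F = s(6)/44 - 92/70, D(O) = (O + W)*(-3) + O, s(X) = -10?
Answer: -110391/110 ≈ -1003.6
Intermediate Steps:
d(K) = 2*K
D(O) = 9 - 2*O (D(O) = (O - 3)*(-3) + O = (-3 + O)*(-3) + O = (9 - 3*O) + O = 9 - 2*O)
F = -1187/770 (F = -10/44 - 92/70 = -10*1/44 - 92*1/70 = -5/22 - 46/35 = -1187/770 ≈ -1.5416)
(-93*D(d(4)))*F = -93*(9 - 4*4)*(-1187/770) = -93*(9 - 2*8)*(-1187/770) = -93*(9 - 16)*(-1187/770) = -93*(-7)*(-1187/770) = 651*(-1187/770) = -110391/110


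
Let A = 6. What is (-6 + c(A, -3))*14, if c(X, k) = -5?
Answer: -154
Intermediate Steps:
(-6 + c(A, -3))*14 = (-6 - 5)*14 = -11*14 = -154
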